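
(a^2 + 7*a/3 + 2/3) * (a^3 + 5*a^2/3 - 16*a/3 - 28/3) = a^5 + 4*a^4 - 7*a^3/9 - 62*a^2/3 - 76*a/3 - 56/9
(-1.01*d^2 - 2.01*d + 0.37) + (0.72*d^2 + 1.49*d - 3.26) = -0.29*d^2 - 0.52*d - 2.89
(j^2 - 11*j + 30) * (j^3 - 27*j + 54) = j^5 - 11*j^4 + 3*j^3 + 351*j^2 - 1404*j + 1620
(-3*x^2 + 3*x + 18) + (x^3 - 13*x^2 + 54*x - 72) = x^3 - 16*x^2 + 57*x - 54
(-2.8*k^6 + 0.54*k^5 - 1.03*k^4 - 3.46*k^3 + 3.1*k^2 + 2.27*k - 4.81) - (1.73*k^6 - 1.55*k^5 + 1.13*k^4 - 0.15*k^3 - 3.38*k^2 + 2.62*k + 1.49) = -4.53*k^6 + 2.09*k^5 - 2.16*k^4 - 3.31*k^3 + 6.48*k^2 - 0.35*k - 6.3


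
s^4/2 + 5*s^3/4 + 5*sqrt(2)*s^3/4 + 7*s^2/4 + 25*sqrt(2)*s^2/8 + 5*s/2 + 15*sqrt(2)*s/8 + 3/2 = (s/2 + sqrt(2))*(s + 1)*(s + 3/2)*(s + sqrt(2)/2)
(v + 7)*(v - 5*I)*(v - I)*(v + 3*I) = v^4 + 7*v^3 - 3*I*v^3 + 13*v^2 - 21*I*v^2 + 91*v - 15*I*v - 105*I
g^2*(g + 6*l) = g^3 + 6*g^2*l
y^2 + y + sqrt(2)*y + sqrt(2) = (y + 1)*(y + sqrt(2))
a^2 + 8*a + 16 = (a + 4)^2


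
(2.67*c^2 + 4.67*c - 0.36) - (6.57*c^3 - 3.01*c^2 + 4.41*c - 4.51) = -6.57*c^3 + 5.68*c^2 + 0.26*c + 4.15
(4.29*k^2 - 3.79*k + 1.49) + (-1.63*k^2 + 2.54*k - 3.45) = 2.66*k^2 - 1.25*k - 1.96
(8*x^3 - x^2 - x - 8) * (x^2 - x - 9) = 8*x^5 - 9*x^4 - 72*x^3 + 2*x^2 + 17*x + 72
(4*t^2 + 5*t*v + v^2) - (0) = 4*t^2 + 5*t*v + v^2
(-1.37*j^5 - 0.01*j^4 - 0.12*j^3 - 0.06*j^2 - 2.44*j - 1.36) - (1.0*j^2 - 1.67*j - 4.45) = -1.37*j^5 - 0.01*j^4 - 0.12*j^3 - 1.06*j^2 - 0.77*j + 3.09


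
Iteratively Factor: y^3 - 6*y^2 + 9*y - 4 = (y - 4)*(y^2 - 2*y + 1) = (y - 4)*(y - 1)*(y - 1)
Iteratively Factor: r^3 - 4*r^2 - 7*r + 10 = (r + 2)*(r^2 - 6*r + 5) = (r - 5)*(r + 2)*(r - 1)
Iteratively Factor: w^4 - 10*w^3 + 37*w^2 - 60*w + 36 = (w - 3)*(w^3 - 7*w^2 + 16*w - 12) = (w - 3)*(w - 2)*(w^2 - 5*w + 6) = (w - 3)^2*(w - 2)*(w - 2)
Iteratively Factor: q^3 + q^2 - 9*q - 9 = (q - 3)*(q^2 + 4*q + 3) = (q - 3)*(q + 3)*(q + 1)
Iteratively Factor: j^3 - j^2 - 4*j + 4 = (j + 2)*(j^2 - 3*j + 2) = (j - 1)*(j + 2)*(j - 2)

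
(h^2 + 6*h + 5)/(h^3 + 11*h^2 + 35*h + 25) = 1/(h + 5)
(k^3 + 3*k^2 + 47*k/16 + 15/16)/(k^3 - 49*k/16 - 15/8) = (k + 1)/(k - 2)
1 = 1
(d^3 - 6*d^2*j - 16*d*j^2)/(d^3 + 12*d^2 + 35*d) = (d^2 - 6*d*j - 16*j^2)/(d^2 + 12*d + 35)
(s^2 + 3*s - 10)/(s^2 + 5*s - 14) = (s + 5)/(s + 7)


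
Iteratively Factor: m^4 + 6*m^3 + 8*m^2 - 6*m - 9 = (m + 3)*(m^3 + 3*m^2 - m - 3) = (m + 3)^2*(m^2 - 1) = (m + 1)*(m + 3)^2*(m - 1)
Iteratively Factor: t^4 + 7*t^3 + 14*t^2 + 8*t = (t)*(t^3 + 7*t^2 + 14*t + 8) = t*(t + 1)*(t^2 + 6*t + 8) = t*(t + 1)*(t + 4)*(t + 2)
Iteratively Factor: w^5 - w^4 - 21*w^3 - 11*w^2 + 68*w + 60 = (w - 5)*(w^4 + 4*w^3 - w^2 - 16*w - 12) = (w - 5)*(w + 3)*(w^3 + w^2 - 4*w - 4) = (w - 5)*(w - 2)*(w + 3)*(w^2 + 3*w + 2) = (w - 5)*(w - 2)*(w + 1)*(w + 3)*(w + 2)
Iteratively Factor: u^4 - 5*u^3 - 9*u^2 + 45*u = (u - 5)*(u^3 - 9*u) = (u - 5)*(u - 3)*(u^2 + 3*u) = (u - 5)*(u - 3)*(u + 3)*(u)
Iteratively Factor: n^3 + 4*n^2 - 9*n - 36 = (n + 3)*(n^2 + n - 12) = (n + 3)*(n + 4)*(n - 3)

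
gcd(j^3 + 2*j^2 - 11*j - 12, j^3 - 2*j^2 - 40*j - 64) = j + 4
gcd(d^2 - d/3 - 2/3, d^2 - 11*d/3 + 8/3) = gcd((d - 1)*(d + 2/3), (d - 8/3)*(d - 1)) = d - 1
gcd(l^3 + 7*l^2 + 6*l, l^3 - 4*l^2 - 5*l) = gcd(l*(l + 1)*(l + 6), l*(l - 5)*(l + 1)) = l^2 + l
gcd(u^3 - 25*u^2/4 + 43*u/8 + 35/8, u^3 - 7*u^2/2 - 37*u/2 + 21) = 1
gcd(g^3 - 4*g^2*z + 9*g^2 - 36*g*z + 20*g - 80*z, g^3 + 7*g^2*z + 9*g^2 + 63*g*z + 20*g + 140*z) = g^2 + 9*g + 20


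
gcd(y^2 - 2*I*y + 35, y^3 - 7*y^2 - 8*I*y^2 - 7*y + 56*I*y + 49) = y - 7*I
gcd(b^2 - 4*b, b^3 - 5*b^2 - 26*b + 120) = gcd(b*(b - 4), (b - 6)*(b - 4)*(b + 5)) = b - 4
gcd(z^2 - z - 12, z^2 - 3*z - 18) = z + 3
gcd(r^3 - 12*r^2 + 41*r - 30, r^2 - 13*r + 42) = r - 6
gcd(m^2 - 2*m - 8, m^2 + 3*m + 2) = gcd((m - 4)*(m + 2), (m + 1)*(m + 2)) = m + 2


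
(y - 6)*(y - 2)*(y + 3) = y^3 - 5*y^2 - 12*y + 36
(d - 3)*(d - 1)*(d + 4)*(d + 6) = d^4 + 6*d^3 - 13*d^2 - 66*d + 72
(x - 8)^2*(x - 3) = x^3 - 19*x^2 + 112*x - 192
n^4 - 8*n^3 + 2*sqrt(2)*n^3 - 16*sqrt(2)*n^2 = n^2*(n - 8)*(n + 2*sqrt(2))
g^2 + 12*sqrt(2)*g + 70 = (g + 5*sqrt(2))*(g + 7*sqrt(2))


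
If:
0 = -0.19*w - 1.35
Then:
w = -7.11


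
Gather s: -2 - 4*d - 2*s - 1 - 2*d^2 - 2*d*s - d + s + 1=-2*d^2 - 5*d + s*(-2*d - 1) - 2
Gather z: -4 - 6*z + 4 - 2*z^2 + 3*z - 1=-2*z^2 - 3*z - 1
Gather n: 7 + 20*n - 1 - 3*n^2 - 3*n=-3*n^2 + 17*n + 6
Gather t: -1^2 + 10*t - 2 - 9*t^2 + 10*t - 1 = -9*t^2 + 20*t - 4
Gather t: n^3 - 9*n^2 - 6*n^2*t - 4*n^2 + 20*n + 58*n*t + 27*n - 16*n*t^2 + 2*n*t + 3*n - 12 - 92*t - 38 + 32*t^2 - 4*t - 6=n^3 - 13*n^2 + 50*n + t^2*(32 - 16*n) + t*(-6*n^2 + 60*n - 96) - 56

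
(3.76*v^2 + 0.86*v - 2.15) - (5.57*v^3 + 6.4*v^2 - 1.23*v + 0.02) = -5.57*v^3 - 2.64*v^2 + 2.09*v - 2.17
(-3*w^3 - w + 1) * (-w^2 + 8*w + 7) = 3*w^5 - 24*w^4 - 20*w^3 - 9*w^2 + w + 7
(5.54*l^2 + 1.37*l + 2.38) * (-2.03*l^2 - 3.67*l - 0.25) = -11.2462*l^4 - 23.1129*l^3 - 11.2443*l^2 - 9.0771*l - 0.595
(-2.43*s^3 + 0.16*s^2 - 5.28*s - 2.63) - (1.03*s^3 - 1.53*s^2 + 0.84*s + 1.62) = -3.46*s^3 + 1.69*s^2 - 6.12*s - 4.25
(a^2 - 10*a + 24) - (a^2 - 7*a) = 24 - 3*a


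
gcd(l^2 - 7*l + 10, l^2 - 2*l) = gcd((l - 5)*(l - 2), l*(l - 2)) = l - 2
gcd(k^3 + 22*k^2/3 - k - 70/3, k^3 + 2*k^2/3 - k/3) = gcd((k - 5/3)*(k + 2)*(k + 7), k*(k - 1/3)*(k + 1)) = 1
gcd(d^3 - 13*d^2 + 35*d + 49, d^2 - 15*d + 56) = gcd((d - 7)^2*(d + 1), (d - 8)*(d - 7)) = d - 7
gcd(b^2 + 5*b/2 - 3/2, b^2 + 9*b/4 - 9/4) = b + 3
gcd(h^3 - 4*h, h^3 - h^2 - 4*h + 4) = h^2 - 4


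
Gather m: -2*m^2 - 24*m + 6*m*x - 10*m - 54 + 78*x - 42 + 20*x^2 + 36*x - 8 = -2*m^2 + m*(6*x - 34) + 20*x^2 + 114*x - 104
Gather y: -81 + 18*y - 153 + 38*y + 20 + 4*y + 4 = 60*y - 210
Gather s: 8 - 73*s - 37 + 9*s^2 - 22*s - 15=9*s^2 - 95*s - 44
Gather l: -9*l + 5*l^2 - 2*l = 5*l^2 - 11*l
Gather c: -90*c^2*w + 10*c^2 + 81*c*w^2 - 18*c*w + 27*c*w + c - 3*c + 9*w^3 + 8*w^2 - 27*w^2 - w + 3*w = c^2*(10 - 90*w) + c*(81*w^2 + 9*w - 2) + 9*w^3 - 19*w^2 + 2*w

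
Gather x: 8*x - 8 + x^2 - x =x^2 + 7*x - 8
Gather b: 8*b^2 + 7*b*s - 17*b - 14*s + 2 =8*b^2 + b*(7*s - 17) - 14*s + 2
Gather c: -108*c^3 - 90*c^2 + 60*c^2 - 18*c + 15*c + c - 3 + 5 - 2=-108*c^3 - 30*c^2 - 2*c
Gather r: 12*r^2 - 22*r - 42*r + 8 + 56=12*r^2 - 64*r + 64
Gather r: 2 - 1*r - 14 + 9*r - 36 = 8*r - 48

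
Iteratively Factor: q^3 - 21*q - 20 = (q + 1)*(q^2 - q - 20) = (q - 5)*(q + 1)*(q + 4)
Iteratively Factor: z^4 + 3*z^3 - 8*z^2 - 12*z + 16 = (z - 1)*(z^3 + 4*z^2 - 4*z - 16) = (z - 1)*(z + 2)*(z^2 + 2*z - 8) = (z - 1)*(z + 2)*(z + 4)*(z - 2)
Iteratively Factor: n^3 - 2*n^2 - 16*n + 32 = (n + 4)*(n^2 - 6*n + 8) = (n - 2)*(n + 4)*(n - 4)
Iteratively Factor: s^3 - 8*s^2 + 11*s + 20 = (s - 4)*(s^2 - 4*s - 5) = (s - 5)*(s - 4)*(s + 1)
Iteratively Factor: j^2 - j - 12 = (j + 3)*(j - 4)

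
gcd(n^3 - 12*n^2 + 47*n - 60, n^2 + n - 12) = n - 3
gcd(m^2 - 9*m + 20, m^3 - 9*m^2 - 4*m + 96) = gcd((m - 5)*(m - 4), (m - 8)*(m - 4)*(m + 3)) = m - 4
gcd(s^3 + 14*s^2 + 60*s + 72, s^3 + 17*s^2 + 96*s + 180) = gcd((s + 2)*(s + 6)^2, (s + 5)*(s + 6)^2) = s^2 + 12*s + 36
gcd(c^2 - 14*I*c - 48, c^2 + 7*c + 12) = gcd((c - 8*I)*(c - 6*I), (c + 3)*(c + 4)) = 1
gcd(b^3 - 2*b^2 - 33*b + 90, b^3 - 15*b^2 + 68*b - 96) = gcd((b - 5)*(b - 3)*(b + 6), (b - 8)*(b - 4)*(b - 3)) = b - 3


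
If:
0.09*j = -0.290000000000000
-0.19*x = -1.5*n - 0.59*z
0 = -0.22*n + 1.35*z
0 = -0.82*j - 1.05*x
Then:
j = -3.22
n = 0.30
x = 2.52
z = 0.05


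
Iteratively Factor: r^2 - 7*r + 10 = (r - 2)*(r - 5)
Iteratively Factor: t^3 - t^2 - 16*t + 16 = (t + 4)*(t^2 - 5*t + 4) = (t - 1)*(t + 4)*(t - 4)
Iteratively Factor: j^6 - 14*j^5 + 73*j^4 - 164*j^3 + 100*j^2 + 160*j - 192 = (j - 2)*(j^5 - 12*j^4 + 49*j^3 - 66*j^2 - 32*j + 96) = (j - 2)^2*(j^4 - 10*j^3 + 29*j^2 - 8*j - 48) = (j - 2)^2*(j + 1)*(j^3 - 11*j^2 + 40*j - 48) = (j - 3)*(j - 2)^2*(j + 1)*(j^2 - 8*j + 16) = (j - 4)*(j - 3)*(j - 2)^2*(j + 1)*(j - 4)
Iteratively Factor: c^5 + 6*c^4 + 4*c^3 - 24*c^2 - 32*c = (c + 2)*(c^4 + 4*c^3 - 4*c^2 - 16*c) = (c + 2)^2*(c^3 + 2*c^2 - 8*c) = c*(c + 2)^2*(c^2 + 2*c - 8) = c*(c - 2)*(c + 2)^2*(c + 4)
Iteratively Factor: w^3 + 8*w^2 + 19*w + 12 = (w + 3)*(w^2 + 5*w + 4) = (w + 3)*(w + 4)*(w + 1)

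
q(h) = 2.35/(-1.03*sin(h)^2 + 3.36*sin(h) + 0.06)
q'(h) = 2.35*(2.06*sin(h)*cos(h) - 3.36*cos(h))/(-1.03*sin(h)^2 + 3.36*sin(h) + 0.06)^2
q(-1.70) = -0.55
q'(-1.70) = 0.09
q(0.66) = 1.36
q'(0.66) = -1.30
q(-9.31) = -6.95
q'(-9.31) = 73.34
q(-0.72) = -0.90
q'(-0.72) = -1.23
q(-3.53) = 1.98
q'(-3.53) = 4.00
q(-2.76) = -1.76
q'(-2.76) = 5.06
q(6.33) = 10.93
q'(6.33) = -165.76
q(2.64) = 1.63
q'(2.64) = 2.36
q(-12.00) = 1.50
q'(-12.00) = -1.82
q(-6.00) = 2.56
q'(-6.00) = -7.45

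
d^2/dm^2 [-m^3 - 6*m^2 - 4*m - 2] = -6*m - 12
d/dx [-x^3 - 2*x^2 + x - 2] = -3*x^2 - 4*x + 1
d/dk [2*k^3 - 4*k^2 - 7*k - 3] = 6*k^2 - 8*k - 7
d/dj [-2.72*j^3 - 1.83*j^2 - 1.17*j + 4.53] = -8.16*j^2 - 3.66*j - 1.17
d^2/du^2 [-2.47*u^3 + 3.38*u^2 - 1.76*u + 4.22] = 6.76 - 14.82*u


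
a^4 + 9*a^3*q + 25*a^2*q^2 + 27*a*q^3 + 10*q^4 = (a + q)^2*(a + 2*q)*(a + 5*q)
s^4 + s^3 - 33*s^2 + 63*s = s*(s - 3)^2*(s + 7)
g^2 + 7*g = g*(g + 7)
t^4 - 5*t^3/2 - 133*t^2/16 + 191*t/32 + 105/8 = (t - 4)*(t - 3/2)*(t + 5/4)*(t + 7/4)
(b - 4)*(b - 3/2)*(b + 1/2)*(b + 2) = b^4 - 3*b^3 - 27*b^2/4 + 19*b/2 + 6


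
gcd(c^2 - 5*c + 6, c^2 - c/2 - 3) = c - 2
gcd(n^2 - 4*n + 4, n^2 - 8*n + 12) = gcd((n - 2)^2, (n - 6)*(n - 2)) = n - 2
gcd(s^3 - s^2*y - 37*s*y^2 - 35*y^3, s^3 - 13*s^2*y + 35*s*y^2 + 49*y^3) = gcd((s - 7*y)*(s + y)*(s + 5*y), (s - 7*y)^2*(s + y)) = -s^2 + 6*s*y + 7*y^2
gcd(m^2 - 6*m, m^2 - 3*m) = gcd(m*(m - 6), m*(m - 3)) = m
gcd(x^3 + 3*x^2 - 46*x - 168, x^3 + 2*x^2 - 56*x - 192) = x^2 + 10*x + 24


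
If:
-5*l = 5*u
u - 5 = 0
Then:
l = -5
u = 5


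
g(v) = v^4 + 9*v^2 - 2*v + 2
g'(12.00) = 7126.00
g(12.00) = 22010.00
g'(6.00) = 970.00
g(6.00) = 1610.00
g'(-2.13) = -78.99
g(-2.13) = 67.68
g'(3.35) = 208.68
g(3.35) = 222.25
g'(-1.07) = -26.16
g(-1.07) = 15.75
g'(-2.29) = -91.26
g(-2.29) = 81.28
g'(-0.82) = -18.97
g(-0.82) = 10.14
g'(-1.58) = -46.22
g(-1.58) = 33.86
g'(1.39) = 33.76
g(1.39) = 20.34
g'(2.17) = 77.93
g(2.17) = 62.21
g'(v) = 4*v^3 + 18*v - 2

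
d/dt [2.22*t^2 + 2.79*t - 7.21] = 4.44*t + 2.79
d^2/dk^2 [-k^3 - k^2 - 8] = -6*k - 2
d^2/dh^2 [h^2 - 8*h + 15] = 2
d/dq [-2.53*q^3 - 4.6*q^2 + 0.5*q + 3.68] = -7.59*q^2 - 9.2*q + 0.5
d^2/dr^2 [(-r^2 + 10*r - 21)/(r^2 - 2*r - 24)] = 2*(8*r^3 - 135*r^2 + 846*r - 1644)/(r^6 - 6*r^5 - 60*r^4 + 280*r^3 + 1440*r^2 - 3456*r - 13824)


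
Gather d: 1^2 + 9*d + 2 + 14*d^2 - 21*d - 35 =14*d^2 - 12*d - 32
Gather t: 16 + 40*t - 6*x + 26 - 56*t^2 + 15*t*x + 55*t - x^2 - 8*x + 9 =-56*t^2 + t*(15*x + 95) - x^2 - 14*x + 51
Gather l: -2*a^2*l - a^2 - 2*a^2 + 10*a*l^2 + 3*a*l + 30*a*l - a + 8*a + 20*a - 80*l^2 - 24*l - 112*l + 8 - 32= -3*a^2 + 27*a + l^2*(10*a - 80) + l*(-2*a^2 + 33*a - 136) - 24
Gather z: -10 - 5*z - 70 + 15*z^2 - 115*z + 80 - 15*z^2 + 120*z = 0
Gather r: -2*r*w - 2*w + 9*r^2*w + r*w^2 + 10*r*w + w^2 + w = 9*r^2*w + r*(w^2 + 8*w) + w^2 - w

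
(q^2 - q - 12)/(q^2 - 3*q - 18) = (q - 4)/(q - 6)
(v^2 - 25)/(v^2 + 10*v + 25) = (v - 5)/(v + 5)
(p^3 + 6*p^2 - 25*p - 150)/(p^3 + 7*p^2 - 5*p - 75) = (p^2 + p - 30)/(p^2 + 2*p - 15)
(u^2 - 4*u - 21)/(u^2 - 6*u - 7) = (u + 3)/(u + 1)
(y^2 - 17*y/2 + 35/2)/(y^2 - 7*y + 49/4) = 2*(y - 5)/(2*y - 7)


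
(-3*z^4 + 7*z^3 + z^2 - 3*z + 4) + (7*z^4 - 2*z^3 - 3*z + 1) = 4*z^4 + 5*z^3 + z^2 - 6*z + 5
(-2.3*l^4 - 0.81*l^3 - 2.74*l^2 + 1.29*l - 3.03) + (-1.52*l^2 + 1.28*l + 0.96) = -2.3*l^4 - 0.81*l^3 - 4.26*l^2 + 2.57*l - 2.07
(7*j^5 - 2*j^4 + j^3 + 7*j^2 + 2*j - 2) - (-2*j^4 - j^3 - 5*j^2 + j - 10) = 7*j^5 + 2*j^3 + 12*j^2 + j + 8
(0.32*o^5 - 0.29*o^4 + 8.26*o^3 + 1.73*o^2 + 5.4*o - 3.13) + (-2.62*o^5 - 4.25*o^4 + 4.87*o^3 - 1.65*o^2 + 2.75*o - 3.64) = -2.3*o^5 - 4.54*o^4 + 13.13*o^3 + 0.0800000000000001*o^2 + 8.15*o - 6.77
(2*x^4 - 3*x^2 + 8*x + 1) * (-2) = -4*x^4 + 6*x^2 - 16*x - 2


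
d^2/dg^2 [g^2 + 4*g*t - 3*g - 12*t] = 2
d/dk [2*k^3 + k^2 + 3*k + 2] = 6*k^2 + 2*k + 3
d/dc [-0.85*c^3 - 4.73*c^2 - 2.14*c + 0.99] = -2.55*c^2 - 9.46*c - 2.14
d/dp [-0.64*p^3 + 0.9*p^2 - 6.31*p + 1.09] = -1.92*p^2 + 1.8*p - 6.31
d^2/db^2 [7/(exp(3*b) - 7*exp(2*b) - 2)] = 7*((28 - 9*exp(b))*(-exp(3*b) + 7*exp(2*b) + 2) - 2*(3*exp(b) - 14)^2*exp(2*b))*exp(2*b)/(-exp(3*b) + 7*exp(2*b) + 2)^3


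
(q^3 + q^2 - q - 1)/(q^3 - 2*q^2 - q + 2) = (q + 1)/(q - 2)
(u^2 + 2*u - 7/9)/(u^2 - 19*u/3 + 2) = (u + 7/3)/(u - 6)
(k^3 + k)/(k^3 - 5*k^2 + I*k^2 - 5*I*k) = (k - I)/(k - 5)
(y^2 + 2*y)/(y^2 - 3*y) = (y + 2)/(y - 3)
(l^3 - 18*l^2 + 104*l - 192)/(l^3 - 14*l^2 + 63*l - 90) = (l^2 - 12*l + 32)/(l^2 - 8*l + 15)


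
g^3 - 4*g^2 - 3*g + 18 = (g - 3)^2*(g + 2)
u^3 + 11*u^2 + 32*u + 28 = (u + 2)^2*(u + 7)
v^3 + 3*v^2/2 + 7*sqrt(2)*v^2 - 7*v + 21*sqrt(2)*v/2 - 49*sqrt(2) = (v - 2)*(v + 7/2)*(v + 7*sqrt(2))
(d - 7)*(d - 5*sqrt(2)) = d^2 - 5*sqrt(2)*d - 7*d + 35*sqrt(2)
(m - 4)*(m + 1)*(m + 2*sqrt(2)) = m^3 - 3*m^2 + 2*sqrt(2)*m^2 - 6*sqrt(2)*m - 4*m - 8*sqrt(2)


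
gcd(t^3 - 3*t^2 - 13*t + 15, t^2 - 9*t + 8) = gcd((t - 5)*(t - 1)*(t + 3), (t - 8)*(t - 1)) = t - 1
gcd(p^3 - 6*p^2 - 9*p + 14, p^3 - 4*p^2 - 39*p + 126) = p - 7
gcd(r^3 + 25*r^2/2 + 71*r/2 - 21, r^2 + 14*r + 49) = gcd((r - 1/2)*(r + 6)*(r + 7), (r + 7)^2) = r + 7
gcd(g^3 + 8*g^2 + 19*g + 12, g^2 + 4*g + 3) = g^2 + 4*g + 3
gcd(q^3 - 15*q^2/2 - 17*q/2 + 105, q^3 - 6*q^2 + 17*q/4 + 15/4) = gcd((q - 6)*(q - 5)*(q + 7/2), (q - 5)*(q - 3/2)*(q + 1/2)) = q - 5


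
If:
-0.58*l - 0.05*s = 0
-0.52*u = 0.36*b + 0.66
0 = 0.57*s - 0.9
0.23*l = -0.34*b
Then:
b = 0.09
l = -0.14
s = 1.58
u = -1.33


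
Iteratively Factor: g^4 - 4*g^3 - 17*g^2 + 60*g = (g - 5)*(g^3 + g^2 - 12*g) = g*(g - 5)*(g^2 + g - 12) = g*(g - 5)*(g + 4)*(g - 3)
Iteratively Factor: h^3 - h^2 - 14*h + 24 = (h - 2)*(h^2 + h - 12) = (h - 3)*(h - 2)*(h + 4)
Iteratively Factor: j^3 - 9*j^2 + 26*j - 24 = (j - 3)*(j^2 - 6*j + 8) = (j - 3)*(j - 2)*(j - 4)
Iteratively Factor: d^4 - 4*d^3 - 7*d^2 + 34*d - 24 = (d + 3)*(d^3 - 7*d^2 + 14*d - 8) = (d - 4)*(d + 3)*(d^2 - 3*d + 2) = (d - 4)*(d - 2)*(d + 3)*(d - 1)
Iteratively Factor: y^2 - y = (y)*(y - 1)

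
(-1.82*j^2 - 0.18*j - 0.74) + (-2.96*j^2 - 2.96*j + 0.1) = -4.78*j^2 - 3.14*j - 0.64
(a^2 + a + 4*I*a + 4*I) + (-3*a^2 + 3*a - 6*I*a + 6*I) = -2*a^2 + 4*a - 2*I*a + 10*I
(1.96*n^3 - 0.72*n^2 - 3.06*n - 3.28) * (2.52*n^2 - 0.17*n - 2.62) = 4.9392*n^5 - 2.1476*n^4 - 12.724*n^3 - 5.859*n^2 + 8.5748*n + 8.5936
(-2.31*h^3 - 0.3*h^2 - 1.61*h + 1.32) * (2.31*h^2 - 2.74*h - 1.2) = -5.3361*h^5 + 5.6364*h^4 - 0.125100000000001*h^3 + 7.8206*h^2 - 1.6848*h - 1.584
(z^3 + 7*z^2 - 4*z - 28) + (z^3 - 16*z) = 2*z^3 + 7*z^2 - 20*z - 28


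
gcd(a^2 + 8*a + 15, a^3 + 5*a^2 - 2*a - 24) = a + 3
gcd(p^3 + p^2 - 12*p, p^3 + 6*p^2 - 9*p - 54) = p - 3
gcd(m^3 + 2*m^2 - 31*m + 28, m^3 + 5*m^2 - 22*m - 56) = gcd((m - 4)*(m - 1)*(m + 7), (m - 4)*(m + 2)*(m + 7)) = m^2 + 3*m - 28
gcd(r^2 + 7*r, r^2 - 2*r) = r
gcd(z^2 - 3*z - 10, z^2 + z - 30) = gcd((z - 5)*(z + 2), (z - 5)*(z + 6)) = z - 5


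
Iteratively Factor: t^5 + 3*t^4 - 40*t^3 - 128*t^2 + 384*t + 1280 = (t + 4)*(t^4 - t^3 - 36*t^2 + 16*t + 320) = (t + 4)^2*(t^3 - 5*t^2 - 16*t + 80) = (t - 4)*(t + 4)^2*(t^2 - t - 20) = (t - 5)*(t - 4)*(t + 4)^2*(t + 4)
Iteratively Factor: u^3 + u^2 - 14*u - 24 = (u + 2)*(u^2 - u - 12) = (u - 4)*(u + 2)*(u + 3)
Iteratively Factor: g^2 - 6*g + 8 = (g - 2)*(g - 4)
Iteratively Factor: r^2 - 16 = (r + 4)*(r - 4)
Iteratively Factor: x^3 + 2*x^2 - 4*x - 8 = (x + 2)*(x^2 - 4) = (x + 2)^2*(x - 2)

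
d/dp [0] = 0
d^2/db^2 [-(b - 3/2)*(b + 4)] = -2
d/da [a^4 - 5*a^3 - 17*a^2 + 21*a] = 4*a^3 - 15*a^2 - 34*a + 21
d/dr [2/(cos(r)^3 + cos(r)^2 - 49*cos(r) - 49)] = 2*(3*cos(r)^2 + 2*cos(r) - 49)*sin(r)/(cos(r)^3 + cos(r)^2 - 49*cos(r) - 49)^2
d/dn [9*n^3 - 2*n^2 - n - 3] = 27*n^2 - 4*n - 1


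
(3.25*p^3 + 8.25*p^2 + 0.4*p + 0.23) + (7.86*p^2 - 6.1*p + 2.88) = 3.25*p^3 + 16.11*p^2 - 5.7*p + 3.11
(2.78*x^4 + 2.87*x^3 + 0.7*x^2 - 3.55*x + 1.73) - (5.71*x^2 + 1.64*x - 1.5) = 2.78*x^4 + 2.87*x^3 - 5.01*x^2 - 5.19*x + 3.23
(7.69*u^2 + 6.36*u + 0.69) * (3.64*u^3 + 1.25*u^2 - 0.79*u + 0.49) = 27.9916*u^5 + 32.7629*u^4 + 4.3865*u^3 - 0.393800000000001*u^2 + 2.5713*u + 0.3381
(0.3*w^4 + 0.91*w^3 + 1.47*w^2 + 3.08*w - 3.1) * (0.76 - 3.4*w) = -1.02*w^5 - 2.866*w^4 - 4.3064*w^3 - 9.3548*w^2 + 12.8808*w - 2.356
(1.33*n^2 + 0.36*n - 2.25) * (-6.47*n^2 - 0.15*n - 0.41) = -8.6051*n^4 - 2.5287*n^3 + 13.9582*n^2 + 0.1899*n + 0.9225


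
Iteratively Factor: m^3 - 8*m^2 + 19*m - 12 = (m - 1)*(m^2 - 7*m + 12) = (m - 4)*(m - 1)*(m - 3)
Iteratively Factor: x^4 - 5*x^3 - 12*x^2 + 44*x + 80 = (x + 2)*(x^3 - 7*x^2 + 2*x + 40) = (x - 4)*(x + 2)*(x^2 - 3*x - 10) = (x - 5)*(x - 4)*(x + 2)*(x + 2)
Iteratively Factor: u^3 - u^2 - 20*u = (u)*(u^2 - u - 20) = u*(u + 4)*(u - 5)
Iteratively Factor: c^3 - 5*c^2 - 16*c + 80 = (c - 5)*(c^2 - 16) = (c - 5)*(c - 4)*(c + 4)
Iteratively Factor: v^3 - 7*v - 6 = (v - 3)*(v^2 + 3*v + 2) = (v - 3)*(v + 1)*(v + 2)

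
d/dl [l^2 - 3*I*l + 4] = 2*l - 3*I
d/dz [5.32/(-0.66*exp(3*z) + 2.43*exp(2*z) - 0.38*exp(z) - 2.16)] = (10.5336*exp(2*z) - 25.8552*exp(z) + 2.0216)*exp(z)/(0.66*exp(3*z) - 2.43*exp(2*z) + 0.38*exp(z) + 2.16)^2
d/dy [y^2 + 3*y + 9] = 2*y + 3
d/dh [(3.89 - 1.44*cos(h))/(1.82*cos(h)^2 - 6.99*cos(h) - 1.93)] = (-2.6208*cos(h)^2 + 14.1596*cos(h) - 29.9703)*sin(h)/(3.3124*cos(h)^4 - 25.4436*cos(h)^3 + 41.8349*cos(h)^2 + 26.9814*cos(h) + 3.7249)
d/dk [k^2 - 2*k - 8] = 2*k - 2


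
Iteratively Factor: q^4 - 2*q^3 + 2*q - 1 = (q - 1)*(q^3 - q^2 - q + 1) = (q - 1)^2*(q^2 - 1) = (q - 1)^3*(q + 1)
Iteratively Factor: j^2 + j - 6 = (j - 2)*(j + 3)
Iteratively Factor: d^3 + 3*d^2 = (d)*(d^2 + 3*d) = d*(d + 3)*(d)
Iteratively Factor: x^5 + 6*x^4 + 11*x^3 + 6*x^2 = (x + 1)*(x^4 + 5*x^3 + 6*x^2) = (x + 1)*(x + 2)*(x^3 + 3*x^2) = x*(x + 1)*(x + 2)*(x^2 + 3*x) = x^2*(x + 1)*(x + 2)*(x + 3)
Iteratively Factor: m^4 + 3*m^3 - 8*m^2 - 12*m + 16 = (m - 2)*(m^3 + 5*m^2 + 2*m - 8) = (m - 2)*(m - 1)*(m^2 + 6*m + 8) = (m - 2)*(m - 1)*(m + 4)*(m + 2)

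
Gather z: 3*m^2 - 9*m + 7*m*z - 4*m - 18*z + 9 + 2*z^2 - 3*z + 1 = 3*m^2 - 13*m + 2*z^2 + z*(7*m - 21) + 10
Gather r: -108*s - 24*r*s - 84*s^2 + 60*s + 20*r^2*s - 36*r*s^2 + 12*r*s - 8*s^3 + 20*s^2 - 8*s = 20*r^2*s + r*(-36*s^2 - 12*s) - 8*s^3 - 64*s^2 - 56*s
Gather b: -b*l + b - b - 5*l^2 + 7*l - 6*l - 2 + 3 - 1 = -b*l - 5*l^2 + l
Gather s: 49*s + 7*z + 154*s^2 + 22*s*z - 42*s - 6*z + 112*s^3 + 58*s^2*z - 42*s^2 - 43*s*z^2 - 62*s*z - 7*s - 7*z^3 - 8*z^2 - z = 112*s^3 + s^2*(58*z + 112) + s*(-43*z^2 - 40*z) - 7*z^3 - 8*z^2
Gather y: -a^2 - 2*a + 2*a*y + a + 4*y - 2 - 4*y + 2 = -a^2 + 2*a*y - a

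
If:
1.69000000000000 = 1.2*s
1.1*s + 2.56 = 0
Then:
No Solution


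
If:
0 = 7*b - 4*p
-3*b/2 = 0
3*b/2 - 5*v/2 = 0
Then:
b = 0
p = 0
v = 0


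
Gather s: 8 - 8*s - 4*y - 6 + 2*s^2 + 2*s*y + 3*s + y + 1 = 2*s^2 + s*(2*y - 5) - 3*y + 3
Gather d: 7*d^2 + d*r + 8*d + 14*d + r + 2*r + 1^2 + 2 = 7*d^2 + d*(r + 22) + 3*r + 3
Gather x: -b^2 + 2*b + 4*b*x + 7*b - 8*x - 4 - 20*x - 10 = -b^2 + 9*b + x*(4*b - 28) - 14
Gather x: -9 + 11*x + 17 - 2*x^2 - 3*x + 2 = -2*x^2 + 8*x + 10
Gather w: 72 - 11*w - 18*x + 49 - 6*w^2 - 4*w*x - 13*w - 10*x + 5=-6*w^2 + w*(-4*x - 24) - 28*x + 126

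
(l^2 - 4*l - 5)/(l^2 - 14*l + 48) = (l^2 - 4*l - 5)/(l^2 - 14*l + 48)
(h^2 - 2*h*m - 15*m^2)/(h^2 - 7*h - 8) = (-h^2 + 2*h*m + 15*m^2)/(-h^2 + 7*h + 8)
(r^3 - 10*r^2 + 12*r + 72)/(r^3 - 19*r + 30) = (r^3 - 10*r^2 + 12*r + 72)/(r^3 - 19*r + 30)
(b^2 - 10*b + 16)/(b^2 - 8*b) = (b - 2)/b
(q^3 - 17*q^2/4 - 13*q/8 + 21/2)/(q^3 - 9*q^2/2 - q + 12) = (q - 7/4)/(q - 2)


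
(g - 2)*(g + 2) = g^2 - 4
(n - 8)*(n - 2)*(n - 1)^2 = n^4 - 12*n^3 + 37*n^2 - 42*n + 16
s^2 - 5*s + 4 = (s - 4)*(s - 1)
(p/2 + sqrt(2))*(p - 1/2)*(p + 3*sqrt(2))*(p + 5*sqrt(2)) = p^4/2 - p^3/4 + 5*sqrt(2)*p^3 - 5*sqrt(2)*p^2/2 + 31*p^2 - 31*p/2 + 30*sqrt(2)*p - 15*sqrt(2)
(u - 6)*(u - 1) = u^2 - 7*u + 6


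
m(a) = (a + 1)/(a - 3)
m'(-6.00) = -0.05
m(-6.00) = 0.56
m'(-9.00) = -0.03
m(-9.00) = 0.67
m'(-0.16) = -0.40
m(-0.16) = -0.27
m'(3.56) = -12.76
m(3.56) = 8.14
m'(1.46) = -1.69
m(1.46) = -1.60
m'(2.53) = -18.11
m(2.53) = -7.51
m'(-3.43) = -0.10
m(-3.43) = 0.38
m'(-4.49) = -0.07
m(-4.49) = 0.47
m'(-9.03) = -0.03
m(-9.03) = 0.67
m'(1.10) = -1.11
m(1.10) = -1.11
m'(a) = 1/(a - 3) - (a + 1)/(a - 3)^2 = -4/(a - 3)^2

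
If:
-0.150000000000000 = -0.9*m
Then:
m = 0.17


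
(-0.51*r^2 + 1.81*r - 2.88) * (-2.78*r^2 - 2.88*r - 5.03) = 1.4178*r^4 - 3.563*r^3 + 5.3589*r^2 - 0.809900000000001*r + 14.4864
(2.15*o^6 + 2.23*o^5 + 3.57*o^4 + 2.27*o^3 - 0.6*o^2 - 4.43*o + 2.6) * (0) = 0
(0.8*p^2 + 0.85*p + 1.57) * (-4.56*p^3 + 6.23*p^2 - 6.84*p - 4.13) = -3.648*p^5 + 1.108*p^4 - 7.3357*p^3 + 0.6631*p^2 - 14.2493*p - 6.4841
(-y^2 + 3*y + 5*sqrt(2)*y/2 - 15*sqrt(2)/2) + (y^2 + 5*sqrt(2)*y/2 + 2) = 3*y + 5*sqrt(2)*y - 15*sqrt(2)/2 + 2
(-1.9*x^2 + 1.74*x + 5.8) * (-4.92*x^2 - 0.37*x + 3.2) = 9.348*x^4 - 7.8578*x^3 - 35.2598*x^2 + 3.422*x + 18.56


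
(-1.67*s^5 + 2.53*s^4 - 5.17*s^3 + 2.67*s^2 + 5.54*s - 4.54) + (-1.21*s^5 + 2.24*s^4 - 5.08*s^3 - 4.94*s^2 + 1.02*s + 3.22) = -2.88*s^5 + 4.77*s^4 - 10.25*s^3 - 2.27*s^2 + 6.56*s - 1.32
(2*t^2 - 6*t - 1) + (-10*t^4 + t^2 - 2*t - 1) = -10*t^4 + 3*t^2 - 8*t - 2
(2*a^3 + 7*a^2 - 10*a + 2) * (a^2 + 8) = 2*a^5 + 7*a^4 + 6*a^3 + 58*a^2 - 80*a + 16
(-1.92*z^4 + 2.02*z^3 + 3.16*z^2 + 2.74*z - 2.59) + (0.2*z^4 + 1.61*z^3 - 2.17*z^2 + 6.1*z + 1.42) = -1.72*z^4 + 3.63*z^3 + 0.99*z^2 + 8.84*z - 1.17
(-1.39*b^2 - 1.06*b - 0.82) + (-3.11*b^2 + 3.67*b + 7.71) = -4.5*b^2 + 2.61*b + 6.89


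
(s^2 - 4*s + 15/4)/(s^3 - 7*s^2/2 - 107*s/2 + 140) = (s - 3/2)/(s^2 - s - 56)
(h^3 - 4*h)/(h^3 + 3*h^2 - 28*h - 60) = h*(h - 2)/(h^2 + h - 30)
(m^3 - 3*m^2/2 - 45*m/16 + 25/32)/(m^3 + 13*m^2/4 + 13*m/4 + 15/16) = (8*m^2 - 22*m + 5)/(2*(4*m^2 + 8*m + 3))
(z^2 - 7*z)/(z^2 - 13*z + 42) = z/(z - 6)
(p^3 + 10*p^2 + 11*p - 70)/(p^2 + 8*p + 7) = (p^2 + 3*p - 10)/(p + 1)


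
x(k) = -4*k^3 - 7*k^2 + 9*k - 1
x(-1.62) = -16.94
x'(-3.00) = -57.00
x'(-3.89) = -118.13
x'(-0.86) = 12.16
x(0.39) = 1.21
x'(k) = -12*k^2 - 14*k + 9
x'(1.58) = -43.08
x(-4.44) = 171.16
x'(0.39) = 1.71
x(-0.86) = -11.37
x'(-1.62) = 0.19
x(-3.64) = 66.41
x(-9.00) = 2267.00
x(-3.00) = 17.00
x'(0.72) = -7.30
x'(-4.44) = -165.40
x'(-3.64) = -99.04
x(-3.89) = 93.52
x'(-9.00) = -837.00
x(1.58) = -20.03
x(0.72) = 0.36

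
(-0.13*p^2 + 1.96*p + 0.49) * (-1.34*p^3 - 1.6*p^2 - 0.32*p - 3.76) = 0.1742*p^5 - 2.4184*p^4 - 3.751*p^3 - 0.9224*p^2 - 7.5264*p - 1.8424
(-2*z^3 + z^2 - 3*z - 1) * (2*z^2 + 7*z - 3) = -4*z^5 - 12*z^4 + 7*z^3 - 26*z^2 + 2*z + 3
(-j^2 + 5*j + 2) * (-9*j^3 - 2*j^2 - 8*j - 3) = 9*j^5 - 43*j^4 - 20*j^3 - 41*j^2 - 31*j - 6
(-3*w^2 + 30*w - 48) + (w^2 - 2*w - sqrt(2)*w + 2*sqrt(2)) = -2*w^2 - sqrt(2)*w + 28*w - 48 + 2*sqrt(2)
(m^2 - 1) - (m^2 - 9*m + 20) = 9*m - 21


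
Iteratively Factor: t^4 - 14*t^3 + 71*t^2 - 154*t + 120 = (t - 5)*(t^3 - 9*t^2 + 26*t - 24) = (t - 5)*(t - 4)*(t^2 - 5*t + 6) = (t - 5)*(t - 4)*(t - 2)*(t - 3)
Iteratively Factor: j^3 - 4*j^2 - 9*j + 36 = (j - 3)*(j^2 - j - 12) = (j - 3)*(j + 3)*(j - 4)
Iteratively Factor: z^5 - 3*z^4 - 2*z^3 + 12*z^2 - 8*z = (z - 2)*(z^4 - z^3 - 4*z^2 + 4*z) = (z - 2)*(z - 1)*(z^3 - 4*z) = z*(z - 2)*(z - 1)*(z^2 - 4) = z*(z - 2)^2*(z - 1)*(z + 2)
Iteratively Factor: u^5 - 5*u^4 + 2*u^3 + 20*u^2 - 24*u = (u - 3)*(u^4 - 2*u^3 - 4*u^2 + 8*u) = u*(u - 3)*(u^3 - 2*u^2 - 4*u + 8) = u*(u - 3)*(u - 2)*(u^2 - 4) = u*(u - 3)*(u - 2)*(u + 2)*(u - 2)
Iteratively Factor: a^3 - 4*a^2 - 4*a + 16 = (a - 2)*(a^2 - 2*a - 8) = (a - 2)*(a + 2)*(a - 4)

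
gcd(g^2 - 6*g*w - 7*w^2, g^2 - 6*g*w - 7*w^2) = -g^2 + 6*g*w + 7*w^2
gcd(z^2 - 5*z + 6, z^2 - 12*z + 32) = 1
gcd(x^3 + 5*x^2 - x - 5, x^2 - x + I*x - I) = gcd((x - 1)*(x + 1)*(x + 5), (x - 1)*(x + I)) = x - 1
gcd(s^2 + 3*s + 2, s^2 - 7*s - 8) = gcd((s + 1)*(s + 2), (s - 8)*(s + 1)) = s + 1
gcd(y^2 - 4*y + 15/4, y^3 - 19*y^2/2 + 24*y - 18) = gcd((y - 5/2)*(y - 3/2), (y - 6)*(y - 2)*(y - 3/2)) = y - 3/2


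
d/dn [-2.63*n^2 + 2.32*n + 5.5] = 2.32 - 5.26*n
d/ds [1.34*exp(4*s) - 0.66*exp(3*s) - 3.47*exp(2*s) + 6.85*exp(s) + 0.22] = (5.36*exp(3*s) - 1.98*exp(2*s) - 6.94*exp(s) + 6.85)*exp(s)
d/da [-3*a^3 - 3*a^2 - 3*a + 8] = -9*a^2 - 6*a - 3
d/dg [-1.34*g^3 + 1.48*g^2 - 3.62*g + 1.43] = -4.02*g^2 + 2.96*g - 3.62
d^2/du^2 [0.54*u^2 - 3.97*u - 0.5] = 1.08000000000000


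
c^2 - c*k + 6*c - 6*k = (c + 6)*(c - k)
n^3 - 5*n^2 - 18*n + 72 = (n - 6)*(n - 3)*(n + 4)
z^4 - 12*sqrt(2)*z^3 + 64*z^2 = z^2*(z - 8*sqrt(2))*(z - 4*sqrt(2))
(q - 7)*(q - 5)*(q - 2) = q^3 - 14*q^2 + 59*q - 70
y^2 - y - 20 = (y - 5)*(y + 4)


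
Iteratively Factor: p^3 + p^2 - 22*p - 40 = (p + 4)*(p^2 - 3*p - 10) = (p - 5)*(p + 4)*(p + 2)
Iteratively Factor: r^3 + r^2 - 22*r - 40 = (r - 5)*(r^2 + 6*r + 8) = (r - 5)*(r + 4)*(r + 2)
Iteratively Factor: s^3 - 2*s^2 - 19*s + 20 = (s - 1)*(s^2 - s - 20) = (s - 1)*(s + 4)*(s - 5)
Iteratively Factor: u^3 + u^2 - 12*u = (u)*(u^2 + u - 12) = u*(u - 3)*(u + 4)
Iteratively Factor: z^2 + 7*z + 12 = (z + 4)*(z + 3)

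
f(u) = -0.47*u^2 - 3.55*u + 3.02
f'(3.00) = -6.37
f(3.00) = -11.86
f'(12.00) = -14.83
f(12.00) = -107.26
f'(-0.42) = -3.16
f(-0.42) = 4.43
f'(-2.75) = -0.96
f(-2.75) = 9.23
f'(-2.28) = -1.41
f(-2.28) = 8.67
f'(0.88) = -4.38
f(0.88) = -0.47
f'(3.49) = -6.83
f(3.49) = -15.09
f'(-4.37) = 0.56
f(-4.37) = 9.56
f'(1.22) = -4.70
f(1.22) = -2.01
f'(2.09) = -5.51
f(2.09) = -6.45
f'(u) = -0.94*u - 3.55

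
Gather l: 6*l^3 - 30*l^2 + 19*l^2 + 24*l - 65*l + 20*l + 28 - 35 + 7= 6*l^3 - 11*l^2 - 21*l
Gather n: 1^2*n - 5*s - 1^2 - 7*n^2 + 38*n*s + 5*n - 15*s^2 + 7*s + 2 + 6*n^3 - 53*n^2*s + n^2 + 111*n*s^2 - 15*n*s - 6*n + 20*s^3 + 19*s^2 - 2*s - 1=6*n^3 + n^2*(-53*s - 6) + n*(111*s^2 + 23*s) + 20*s^3 + 4*s^2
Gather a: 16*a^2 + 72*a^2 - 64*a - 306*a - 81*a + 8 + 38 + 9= 88*a^2 - 451*a + 55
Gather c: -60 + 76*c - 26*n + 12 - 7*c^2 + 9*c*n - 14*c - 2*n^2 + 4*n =-7*c^2 + c*(9*n + 62) - 2*n^2 - 22*n - 48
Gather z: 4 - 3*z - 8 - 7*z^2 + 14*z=-7*z^2 + 11*z - 4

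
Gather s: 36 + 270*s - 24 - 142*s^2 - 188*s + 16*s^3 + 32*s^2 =16*s^3 - 110*s^2 + 82*s + 12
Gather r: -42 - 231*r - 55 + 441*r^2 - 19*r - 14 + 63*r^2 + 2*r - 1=504*r^2 - 248*r - 112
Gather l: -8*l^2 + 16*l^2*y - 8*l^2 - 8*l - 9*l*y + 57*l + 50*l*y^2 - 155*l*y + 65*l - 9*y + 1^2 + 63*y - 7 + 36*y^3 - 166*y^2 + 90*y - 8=l^2*(16*y - 16) + l*(50*y^2 - 164*y + 114) + 36*y^3 - 166*y^2 + 144*y - 14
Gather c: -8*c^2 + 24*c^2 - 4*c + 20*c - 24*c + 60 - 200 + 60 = 16*c^2 - 8*c - 80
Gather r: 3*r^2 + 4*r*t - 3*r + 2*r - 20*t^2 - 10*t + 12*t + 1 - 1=3*r^2 + r*(4*t - 1) - 20*t^2 + 2*t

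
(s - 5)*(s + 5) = s^2 - 25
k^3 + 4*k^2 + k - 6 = (k - 1)*(k + 2)*(k + 3)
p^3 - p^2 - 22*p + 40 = (p - 4)*(p - 2)*(p + 5)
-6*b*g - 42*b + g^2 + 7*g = (-6*b + g)*(g + 7)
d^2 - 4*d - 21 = (d - 7)*(d + 3)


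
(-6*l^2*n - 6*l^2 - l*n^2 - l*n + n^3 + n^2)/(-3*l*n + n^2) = 2*l + 2*l/n + n + 1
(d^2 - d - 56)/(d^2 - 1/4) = 4*(d^2 - d - 56)/(4*d^2 - 1)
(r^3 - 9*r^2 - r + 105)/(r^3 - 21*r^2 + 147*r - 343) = (r^2 - 2*r - 15)/(r^2 - 14*r + 49)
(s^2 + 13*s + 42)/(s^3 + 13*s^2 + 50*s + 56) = (s + 6)/(s^2 + 6*s + 8)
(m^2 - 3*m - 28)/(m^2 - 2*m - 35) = (m + 4)/(m + 5)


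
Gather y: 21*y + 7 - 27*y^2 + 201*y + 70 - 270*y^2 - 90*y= -297*y^2 + 132*y + 77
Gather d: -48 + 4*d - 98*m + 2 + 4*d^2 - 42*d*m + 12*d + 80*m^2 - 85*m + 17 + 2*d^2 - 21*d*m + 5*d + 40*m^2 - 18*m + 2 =6*d^2 + d*(21 - 63*m) + 120*m^2 - 201*m - 27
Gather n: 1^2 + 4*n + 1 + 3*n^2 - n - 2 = 3*n^2 + 3*n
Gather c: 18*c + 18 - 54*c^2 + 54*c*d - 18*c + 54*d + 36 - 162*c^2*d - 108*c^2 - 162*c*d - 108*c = c^2*(-162*d - 162) + c*(-108*d - 108) + 54*d + 54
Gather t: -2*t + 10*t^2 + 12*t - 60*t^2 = -50*t^2 + 10*t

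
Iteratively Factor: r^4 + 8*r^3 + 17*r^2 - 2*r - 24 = (r + 4)*(r^3 + 4*r^2 + r - 6) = (r + 2)*(r + 4)*(r^2 + 2*r - 3) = (r + 2)*(r + 3)*(r + 4)*(r - 1)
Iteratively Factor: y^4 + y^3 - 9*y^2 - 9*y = (y + 3)*(y^3 - 2*y^2 - 3*y) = (y + 1)*(y + 3)*(y^2 - 3*y) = y*(y + 1)*(y + 3)*(y - 3)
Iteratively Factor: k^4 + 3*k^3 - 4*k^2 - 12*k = (k + 3)*(k^3 - 4*k) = (k + 2)*(k + 3)*(k^2 - 2*k) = (k - 2)*(k + 2)*(k + 3)*(k)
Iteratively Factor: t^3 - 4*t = (t)*(t^2 - 4) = t*(t - 2)*(t + 2)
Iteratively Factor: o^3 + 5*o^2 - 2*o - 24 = (o - 2)*(o^2 + 7*o + 12) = (o - 2)*(o + 4)*(o + 3)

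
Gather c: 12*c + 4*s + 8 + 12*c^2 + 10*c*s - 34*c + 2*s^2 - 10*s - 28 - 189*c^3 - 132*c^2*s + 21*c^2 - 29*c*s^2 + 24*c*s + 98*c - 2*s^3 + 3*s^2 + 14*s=-189*c^3 + c^2*(33 - 132*s) + c*(-29*s^2 + 34*s + 76) - 2*s^3 + 5*s^2 + 8*s - 20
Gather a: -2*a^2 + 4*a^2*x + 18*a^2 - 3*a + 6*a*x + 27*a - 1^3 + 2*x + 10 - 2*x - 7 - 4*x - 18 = a^2*(4*x + 16) + a*(6*x + 24) - 4*x - 16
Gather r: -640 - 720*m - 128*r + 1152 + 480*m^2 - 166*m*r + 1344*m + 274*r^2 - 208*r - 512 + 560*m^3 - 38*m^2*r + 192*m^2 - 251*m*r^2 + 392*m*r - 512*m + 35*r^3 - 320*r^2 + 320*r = 560*m^3 + 672*m^2 + 112*m + 35*r^3 + r^2*(-251*m - 46) + r*(-38*m^2 + 226*m - 16)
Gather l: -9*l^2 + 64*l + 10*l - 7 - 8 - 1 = -9*l^2 + 74*l - 16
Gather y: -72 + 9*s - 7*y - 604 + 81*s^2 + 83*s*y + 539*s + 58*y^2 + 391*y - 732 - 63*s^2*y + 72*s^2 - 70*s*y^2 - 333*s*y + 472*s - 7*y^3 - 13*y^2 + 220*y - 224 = 153*s^2 + 1020*s - 7*y^3 + y^2*(45 - 70*s) + y*(-63*s^2 - 250*s + 604) - 1632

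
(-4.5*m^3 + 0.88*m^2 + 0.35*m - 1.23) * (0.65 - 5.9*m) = 26.55*m^4 - 8.117*m^3 - 1.493*m^2 + 7.4845*m - 0.7995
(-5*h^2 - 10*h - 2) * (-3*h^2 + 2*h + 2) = 15*h^4 + 20*h^3 - 24*h^2 - 24*h - 4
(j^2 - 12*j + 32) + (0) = j^2 - 12*j + 32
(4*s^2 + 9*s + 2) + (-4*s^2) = 9*s + 2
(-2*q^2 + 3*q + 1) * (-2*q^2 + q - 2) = 4*q^4 - 8*q^3 + 5*q^2 - 5*q - 2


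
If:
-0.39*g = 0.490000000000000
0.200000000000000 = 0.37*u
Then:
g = -1.26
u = 0.54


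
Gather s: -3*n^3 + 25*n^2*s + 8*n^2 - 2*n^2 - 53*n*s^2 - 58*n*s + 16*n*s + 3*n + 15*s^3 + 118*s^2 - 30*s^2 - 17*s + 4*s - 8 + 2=-3*n^3 + 6*n^2 + 3*n + 15*s^3 + s^2*(88 - 53*n) + s*(25*n^2 - 42*n - 13) - 6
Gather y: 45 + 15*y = 15*y + 45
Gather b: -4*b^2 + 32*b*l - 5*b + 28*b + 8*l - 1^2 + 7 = -4*b^2 + b*(32*l + 23) + 8*l + 6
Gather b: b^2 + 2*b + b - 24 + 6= b^2 + 3*b - 18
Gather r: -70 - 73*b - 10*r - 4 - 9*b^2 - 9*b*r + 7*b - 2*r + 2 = -9*b^2 - 66*b + r*(-9*b - 12) - 72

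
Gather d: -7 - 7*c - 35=-7*c - 42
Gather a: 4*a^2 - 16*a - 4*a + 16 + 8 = 4*a^2 - 20*a + 24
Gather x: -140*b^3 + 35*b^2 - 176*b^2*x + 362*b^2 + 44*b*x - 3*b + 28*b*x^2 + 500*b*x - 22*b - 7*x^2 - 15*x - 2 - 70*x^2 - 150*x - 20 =-140*b^3 + 397*b^2 - 25*b + x^2*(28*b - 77) + x*(-176*b^2 + 544*b - 165) - 22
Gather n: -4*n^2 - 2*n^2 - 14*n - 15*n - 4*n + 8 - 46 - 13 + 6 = -6*n^2 - 33*n - 45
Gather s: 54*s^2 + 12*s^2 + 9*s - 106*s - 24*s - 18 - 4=66*s^2 - 121*s - 22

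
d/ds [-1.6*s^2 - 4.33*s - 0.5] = -3.2*s - 4.33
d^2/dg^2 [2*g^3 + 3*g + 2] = 12*g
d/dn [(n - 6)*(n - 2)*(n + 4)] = 3*n^2 - 8*n - 20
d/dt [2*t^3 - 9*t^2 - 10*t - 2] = 6*t^2 - 18*t - 10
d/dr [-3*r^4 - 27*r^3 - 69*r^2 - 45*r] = -12*r^3 - 81*r^2 - 138*r - 45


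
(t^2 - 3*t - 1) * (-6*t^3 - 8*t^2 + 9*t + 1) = -6*t^5 + 10*t^4 + 39*t^3 - 18*t^2 - 12*t - 1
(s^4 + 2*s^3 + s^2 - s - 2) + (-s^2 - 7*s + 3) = s^4 + 2*s^3 - 8*s + 1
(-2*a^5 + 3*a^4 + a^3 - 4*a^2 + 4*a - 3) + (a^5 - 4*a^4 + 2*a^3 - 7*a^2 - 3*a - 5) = -a^5 - a^4 + 3*a^3 - 11*a^2 + a - 8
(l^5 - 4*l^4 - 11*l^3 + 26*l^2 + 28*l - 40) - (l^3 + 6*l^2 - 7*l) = l^5 - 4*l^4 - 12*l^3 + 20*l^2 + 35*l - 40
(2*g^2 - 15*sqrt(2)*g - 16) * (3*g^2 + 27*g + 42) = 6*g^4 - 45*sqrt(2)*g^3 + 54*g^3 - 405*sqrt(2)*g^2 + 36*g^2 - 630*sqrt(2)*g - 432*g - 672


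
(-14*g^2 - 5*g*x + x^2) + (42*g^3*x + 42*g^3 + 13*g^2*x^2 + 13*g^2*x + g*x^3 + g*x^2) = 42*g^3*x + 42*g^3 + 13*g^2*x^2 + 13*g^2*x - 14*g^2 + g*x^3 + g*x^2 - 5*g*x + x^2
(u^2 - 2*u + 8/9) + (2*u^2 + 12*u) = 3*u^2 + 10*u + 8/9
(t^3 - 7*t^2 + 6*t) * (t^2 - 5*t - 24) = t^5 - 12*t^4 + 17*t^3 + 138*t^2 - 144*t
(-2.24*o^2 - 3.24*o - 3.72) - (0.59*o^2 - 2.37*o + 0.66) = -2.83*o^2 - 0.87*o - 4.38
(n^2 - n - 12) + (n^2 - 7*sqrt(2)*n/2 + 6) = 2*n^2 - 7*sqrt(2)*n/2 - n - 6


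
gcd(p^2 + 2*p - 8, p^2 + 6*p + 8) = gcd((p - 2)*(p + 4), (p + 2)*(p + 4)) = p + 4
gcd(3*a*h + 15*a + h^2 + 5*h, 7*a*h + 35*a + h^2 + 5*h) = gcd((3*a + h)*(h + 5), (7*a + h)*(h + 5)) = h + 5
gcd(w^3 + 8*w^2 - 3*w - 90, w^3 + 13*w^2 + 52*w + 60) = w^2 + 11*w + 30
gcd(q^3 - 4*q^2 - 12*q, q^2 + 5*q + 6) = q + 2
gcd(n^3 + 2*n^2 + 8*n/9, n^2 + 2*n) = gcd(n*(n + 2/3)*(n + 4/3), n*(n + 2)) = n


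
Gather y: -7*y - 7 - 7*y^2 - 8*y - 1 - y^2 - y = -8*y^2 - 16*y - 8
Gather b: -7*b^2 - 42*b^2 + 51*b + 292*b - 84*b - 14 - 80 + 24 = -49*b^2 + 259*b - 70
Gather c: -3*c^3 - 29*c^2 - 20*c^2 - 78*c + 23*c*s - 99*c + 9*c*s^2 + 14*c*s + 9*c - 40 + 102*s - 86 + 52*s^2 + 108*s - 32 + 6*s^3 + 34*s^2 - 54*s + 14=-3*c^3 - 49*c^2 + c*(9*s^2 + 37*s - 168) + 6*s^3 + 86*s^2 + 156*s - 144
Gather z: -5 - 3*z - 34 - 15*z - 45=-18*z - 84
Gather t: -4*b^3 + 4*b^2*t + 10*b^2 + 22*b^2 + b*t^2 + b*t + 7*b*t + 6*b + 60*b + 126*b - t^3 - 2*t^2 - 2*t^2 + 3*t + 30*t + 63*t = -4*b^3 + 32*b^2 + 192*b - t^3 + t^2*(b - 4) + t*(4*b^2 + 8*b + 96)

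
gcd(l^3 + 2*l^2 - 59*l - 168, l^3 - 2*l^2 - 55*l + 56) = l^2 - l - 56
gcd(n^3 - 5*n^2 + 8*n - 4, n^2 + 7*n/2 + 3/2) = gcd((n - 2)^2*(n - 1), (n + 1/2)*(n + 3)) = 1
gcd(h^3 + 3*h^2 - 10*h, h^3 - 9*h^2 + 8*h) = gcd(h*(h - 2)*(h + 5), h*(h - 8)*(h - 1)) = h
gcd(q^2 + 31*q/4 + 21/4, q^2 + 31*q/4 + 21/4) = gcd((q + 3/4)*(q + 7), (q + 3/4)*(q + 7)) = q^2 + 31*q/4 + 21/4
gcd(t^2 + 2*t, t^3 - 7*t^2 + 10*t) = t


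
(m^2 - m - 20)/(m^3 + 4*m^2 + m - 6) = (m^2 - m - 20)/(m^3 + 4*m^2 + m - 6)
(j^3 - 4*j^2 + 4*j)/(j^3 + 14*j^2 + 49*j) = (j^2 - 4*j + 4)/(j^2 + 14*j + 49)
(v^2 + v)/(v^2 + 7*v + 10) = v*(v + 1)/(v^2 + 7*v + 10)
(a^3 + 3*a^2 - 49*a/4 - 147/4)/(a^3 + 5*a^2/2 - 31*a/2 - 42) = (a - 7/2)/(a - 4)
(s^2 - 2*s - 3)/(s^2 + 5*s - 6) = (s^2 - 2*s - 3)/(s^2 + 5*s - 6)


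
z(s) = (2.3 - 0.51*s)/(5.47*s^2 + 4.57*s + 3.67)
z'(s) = (2.3 - 0.51*s)*(-10.94*s - 4.57)/(5.47*s^2 + 4.57*s + 3.67)^2 - 0.51/(5.47*s^2 + 4.57*s + 3.67)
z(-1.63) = 0.29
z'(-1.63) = 0.31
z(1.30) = 0.09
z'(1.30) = -0.11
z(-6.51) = 0.03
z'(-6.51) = 0.01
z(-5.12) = 0.04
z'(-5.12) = 0.01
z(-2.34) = 0.15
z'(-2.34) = 0.12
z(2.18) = 0.03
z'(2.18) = -0.03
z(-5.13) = 0.04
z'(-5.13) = 0.01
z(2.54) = 0.02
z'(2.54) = -0.02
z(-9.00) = 0.02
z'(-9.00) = 0.00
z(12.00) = -0.00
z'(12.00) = 0.00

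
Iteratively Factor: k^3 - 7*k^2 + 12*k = (k)*(k^2 - 7*k + 12) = k*(k - 4)*(k - 3)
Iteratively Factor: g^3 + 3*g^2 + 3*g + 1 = (g + 1)*(g^2 + 2*g + 1) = (g + 1)^2*(g + 1)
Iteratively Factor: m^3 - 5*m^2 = (m)*(m^2 - 5*m) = m*(m - 5)*(m)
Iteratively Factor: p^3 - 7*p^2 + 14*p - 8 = (p - 2)*(p^2 - 5*p + 4) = (p - 4)*(p - 2)*(p - 1)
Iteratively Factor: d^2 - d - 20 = (d + 4)*(d - 5)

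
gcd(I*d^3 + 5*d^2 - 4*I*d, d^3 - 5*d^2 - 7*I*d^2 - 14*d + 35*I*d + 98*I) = 1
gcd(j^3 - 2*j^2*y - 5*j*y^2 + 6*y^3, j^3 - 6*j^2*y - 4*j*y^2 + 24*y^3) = j + 2*y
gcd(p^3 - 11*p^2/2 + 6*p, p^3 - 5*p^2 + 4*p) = p^2 - 4*p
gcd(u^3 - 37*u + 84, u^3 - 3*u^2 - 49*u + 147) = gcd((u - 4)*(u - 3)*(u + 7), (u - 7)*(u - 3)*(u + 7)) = u^2 + 4*u - 21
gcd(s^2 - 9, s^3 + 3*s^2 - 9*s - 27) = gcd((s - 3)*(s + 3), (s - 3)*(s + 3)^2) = s^2 - 9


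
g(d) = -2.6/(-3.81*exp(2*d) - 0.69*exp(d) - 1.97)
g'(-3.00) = -0.03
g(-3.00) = 1.29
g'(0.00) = -0.52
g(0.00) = 0.40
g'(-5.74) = -0.00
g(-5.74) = 1.32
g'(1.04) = -0.14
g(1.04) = 0.08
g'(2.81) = -0.00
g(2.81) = 0.00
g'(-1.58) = -0.23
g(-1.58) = 1.14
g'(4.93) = -0.00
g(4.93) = 0.00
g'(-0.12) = -0.55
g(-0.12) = 0.47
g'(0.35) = -0.38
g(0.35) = 0.24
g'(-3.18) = -0.03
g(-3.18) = 1.30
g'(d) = -2.6*(7.62*exp(2*d) + 0.69*exp(d))/(-3.81*exp(2*d) - 0.69*exp(d) - 1.97)^2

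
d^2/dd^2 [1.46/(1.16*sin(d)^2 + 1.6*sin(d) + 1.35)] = (-7.858304*sin(d)^4 - 8.12928*sin(d)^3 + 17.195296*sin(d)^2 + 19.41216*sin(d) + 2.90248)/(1.16*sin(d)^2 + 1.6*sin(d) + 1.35)^3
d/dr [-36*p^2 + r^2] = 2*r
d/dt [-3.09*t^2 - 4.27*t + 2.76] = -6.18*t - 4.27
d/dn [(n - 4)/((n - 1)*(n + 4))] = (-n^2 + 8*n + 8)/(n^4 + 6*n^3 + n^2 - 24*n + 16)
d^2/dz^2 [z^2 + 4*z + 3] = 2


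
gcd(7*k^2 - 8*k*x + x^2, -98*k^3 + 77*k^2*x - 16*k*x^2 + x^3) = -7*k + x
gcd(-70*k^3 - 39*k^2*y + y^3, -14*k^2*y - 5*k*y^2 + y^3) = -14*k^2 - 5*k*y + y^2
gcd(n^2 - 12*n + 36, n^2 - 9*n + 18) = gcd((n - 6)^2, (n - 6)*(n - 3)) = n - 6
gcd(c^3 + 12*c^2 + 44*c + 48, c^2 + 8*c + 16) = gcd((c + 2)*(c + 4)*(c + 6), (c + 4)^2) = c + 4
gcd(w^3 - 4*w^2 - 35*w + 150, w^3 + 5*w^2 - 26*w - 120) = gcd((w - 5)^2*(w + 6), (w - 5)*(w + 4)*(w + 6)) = w^2 + w - 30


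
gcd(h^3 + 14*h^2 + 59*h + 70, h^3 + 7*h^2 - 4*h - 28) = h^2 + 9*h + 14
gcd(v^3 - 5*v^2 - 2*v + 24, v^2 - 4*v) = v - 4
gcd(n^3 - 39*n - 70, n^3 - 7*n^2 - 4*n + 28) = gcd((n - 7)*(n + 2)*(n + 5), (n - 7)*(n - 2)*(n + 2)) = n^2 - 5*n - 14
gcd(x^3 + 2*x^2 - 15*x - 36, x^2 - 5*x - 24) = x + 3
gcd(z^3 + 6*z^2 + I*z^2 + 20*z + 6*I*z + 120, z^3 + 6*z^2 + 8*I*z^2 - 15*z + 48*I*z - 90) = z^2 + z*(6 + 5*I) + 30*I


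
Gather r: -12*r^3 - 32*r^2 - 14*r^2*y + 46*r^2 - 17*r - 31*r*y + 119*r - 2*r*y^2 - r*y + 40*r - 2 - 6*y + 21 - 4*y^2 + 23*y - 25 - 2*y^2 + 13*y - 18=-12*r^3 + r^2*(14 - 14*y) + r*(-2*y^2 - 32*y + 142) - 6*y^2 + 30*y - 24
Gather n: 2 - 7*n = 2 - 7*n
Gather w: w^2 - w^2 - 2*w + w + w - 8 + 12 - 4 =0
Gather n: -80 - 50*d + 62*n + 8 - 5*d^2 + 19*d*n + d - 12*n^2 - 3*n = -5*d^2 - 49*d - 12*n^2 + n*(19*d + 59) - 72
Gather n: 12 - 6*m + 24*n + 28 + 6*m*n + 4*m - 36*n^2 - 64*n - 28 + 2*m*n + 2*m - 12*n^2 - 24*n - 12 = -48*n^2 + n*(8*m - 64)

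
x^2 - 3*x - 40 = (x - 8)*(x + 5)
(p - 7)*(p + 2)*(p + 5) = p^3 - 39*p - 70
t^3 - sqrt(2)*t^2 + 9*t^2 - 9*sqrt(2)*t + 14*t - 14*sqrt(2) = (t + 2)*(t + 7)*(t - sqrt(2))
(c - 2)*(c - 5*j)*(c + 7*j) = c^3 + 2*c^2*j - 2*c^2 - 35*c*j^2 - 4*c*j + 70*j^2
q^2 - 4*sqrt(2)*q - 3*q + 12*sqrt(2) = (q - 3)*(q - 4*sqrt(2))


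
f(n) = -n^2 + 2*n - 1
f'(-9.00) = 20.00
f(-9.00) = -100.00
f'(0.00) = 2.00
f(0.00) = -1.00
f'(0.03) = 1.94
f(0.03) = -0.94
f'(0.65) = 0.70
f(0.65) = -0.12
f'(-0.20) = 2.40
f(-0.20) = -1.44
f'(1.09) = -0.18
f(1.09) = -0.01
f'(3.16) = -4.32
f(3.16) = -4.67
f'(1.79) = -1.58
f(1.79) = -0.62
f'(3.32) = -4.64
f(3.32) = -5.38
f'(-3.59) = 9.18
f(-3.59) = -21.07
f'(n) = 2 - 2*n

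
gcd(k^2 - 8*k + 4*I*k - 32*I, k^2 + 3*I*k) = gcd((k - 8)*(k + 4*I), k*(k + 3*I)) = 1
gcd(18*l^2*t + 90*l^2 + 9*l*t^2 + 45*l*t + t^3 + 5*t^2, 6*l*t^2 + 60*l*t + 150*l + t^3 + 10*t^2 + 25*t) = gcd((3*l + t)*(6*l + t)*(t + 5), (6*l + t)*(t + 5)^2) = 6*l*t + 30*l + t^2 + 5*t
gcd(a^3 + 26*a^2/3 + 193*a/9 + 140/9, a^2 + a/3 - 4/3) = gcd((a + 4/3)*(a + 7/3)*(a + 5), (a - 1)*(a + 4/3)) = a + 4/3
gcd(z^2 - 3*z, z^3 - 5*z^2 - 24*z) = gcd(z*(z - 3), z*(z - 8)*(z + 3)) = z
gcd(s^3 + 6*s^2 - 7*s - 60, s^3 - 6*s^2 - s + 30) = s - 3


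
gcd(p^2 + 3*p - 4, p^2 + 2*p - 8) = p + 4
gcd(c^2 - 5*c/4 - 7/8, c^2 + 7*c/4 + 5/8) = c + 1/2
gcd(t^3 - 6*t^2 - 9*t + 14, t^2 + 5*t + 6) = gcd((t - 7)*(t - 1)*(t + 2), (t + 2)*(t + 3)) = t + 2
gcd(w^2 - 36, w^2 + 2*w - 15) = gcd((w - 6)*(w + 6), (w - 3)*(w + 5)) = 1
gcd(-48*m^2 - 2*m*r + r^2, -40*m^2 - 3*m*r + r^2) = -8*m + r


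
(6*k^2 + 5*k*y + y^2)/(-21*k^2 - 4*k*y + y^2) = (2*k + y)/(-7*k + y)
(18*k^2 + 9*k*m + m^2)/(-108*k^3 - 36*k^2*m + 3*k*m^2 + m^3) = -1/(6*k - m)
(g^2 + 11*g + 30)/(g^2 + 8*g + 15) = (g + 6)/(g + 3)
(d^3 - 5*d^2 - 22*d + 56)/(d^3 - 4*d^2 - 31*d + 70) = (d + 4)/(d + 5)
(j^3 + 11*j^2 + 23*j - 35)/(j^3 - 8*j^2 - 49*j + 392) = (j^2 + 4*j - 5)/(j^2 - 15*j + 56)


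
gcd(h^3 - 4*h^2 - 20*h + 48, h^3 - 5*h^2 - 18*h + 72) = h^2 - 2*h - 24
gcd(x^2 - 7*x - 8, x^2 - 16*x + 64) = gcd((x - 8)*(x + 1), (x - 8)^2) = x - 8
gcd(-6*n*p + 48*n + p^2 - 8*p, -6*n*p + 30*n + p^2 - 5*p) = -6*n + p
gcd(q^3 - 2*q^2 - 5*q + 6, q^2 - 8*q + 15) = q - 3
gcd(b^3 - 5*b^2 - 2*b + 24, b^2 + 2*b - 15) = b - 3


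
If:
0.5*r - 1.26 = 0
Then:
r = 2.52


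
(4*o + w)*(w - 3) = 4*o*w - 12*o + w^2 - 3*w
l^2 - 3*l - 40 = (l - 8)*(l + 5)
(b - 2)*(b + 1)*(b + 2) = b^3 + b^2 - 4*b - 4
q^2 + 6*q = q*(q + 6)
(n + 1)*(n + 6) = n^2 + 7*n + 6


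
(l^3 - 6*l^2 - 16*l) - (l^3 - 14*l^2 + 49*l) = 8*l^2 - 65*l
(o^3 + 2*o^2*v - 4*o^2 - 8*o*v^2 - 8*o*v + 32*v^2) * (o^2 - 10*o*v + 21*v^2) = o^5 - 8*o^4*v - 4*o^4 - 7*o^3*v^2 + 32*o^3*v + 122*o^2*v^3 + 28*o^2*v^2 - 168*o*v^4 - 488*o*v^3 + 672*v^4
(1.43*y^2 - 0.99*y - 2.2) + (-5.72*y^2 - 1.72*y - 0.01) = -4.29*y^2 - 2.71*y - 2.21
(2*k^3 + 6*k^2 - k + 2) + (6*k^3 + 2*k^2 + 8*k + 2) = 8*k^3 + 8*k^2 + 7*k + 4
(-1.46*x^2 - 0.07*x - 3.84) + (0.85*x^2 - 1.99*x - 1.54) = -0.61*x^2 - 2.06*x - 5.38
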